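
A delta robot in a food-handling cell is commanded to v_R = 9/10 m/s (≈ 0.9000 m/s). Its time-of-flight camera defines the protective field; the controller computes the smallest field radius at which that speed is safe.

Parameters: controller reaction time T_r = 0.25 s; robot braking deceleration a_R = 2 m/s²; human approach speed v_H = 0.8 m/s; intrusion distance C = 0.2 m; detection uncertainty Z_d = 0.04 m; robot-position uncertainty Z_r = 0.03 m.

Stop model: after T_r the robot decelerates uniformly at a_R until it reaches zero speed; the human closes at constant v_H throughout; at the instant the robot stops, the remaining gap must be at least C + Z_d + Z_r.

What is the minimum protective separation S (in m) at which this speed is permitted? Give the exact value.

stop time T_s = (9/10)/2 = 0.4500 s
reaction-phase robot travel = 0.9000·0.2500 = 0.2250 m
braking distance = 0.9000²/(2·2.0000) = 0.2025 m
human over T_r+T_s: 0.8000·(0.2500+0.4500) = 0.5600 m
C+Z_d+Z_r = 0.2000+0.0400+0.0300 = 0.2700 m
S_min ≈ 0.2250+0.2025+0.5600+0.2700  ⇒  S_min = 503/400 m

S_min = 503/400 m = 1.2575 m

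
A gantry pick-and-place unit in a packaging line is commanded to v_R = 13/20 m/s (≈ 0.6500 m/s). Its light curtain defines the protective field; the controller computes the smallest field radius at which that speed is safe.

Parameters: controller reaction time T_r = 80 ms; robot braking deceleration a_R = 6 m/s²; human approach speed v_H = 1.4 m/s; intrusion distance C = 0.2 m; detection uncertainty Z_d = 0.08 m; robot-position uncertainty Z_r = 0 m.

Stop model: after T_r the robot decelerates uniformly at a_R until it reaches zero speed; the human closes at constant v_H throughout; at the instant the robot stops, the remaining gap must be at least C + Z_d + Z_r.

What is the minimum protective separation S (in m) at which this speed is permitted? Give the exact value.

stop time T_s = (13/20)/6 = 0.1083 s
reaction-phase robot travel = 0.6500·0.0800 = 0.0520 m
robot covers 0.6500·0.1083 − ½·6.0000·0.1083² = 0.0352 m while stopping
person approaches 1.4000·(0.0800+0.1083) = 0.2637 m
C+Z_d+Z_r = 0.2000+0.0800+0.0000 = 0.2800 m
S_min ≈ 0.0520+0.0352+0.2637+0.2800  ⇒  S_min = 5047/8000 m

S_min = 5047/8000 m = 0.6309 m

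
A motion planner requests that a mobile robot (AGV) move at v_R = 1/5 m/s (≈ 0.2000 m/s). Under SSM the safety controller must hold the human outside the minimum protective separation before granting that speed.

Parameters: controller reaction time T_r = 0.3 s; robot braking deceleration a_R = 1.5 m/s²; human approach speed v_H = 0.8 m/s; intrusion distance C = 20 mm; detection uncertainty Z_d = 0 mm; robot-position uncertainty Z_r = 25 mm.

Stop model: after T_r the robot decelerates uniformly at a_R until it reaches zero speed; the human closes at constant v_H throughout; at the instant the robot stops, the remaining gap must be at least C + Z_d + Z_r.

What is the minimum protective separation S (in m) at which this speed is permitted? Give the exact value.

S_min = 93/200 m = 0.4650 m

braking lasts T_s = (1/5)/(3/2) = 0.1333 s
robot in T_r: 0.2000·0.3000 = 0.0600 m
robot under decel: 0.2000²/(2·1.5000) = 0.0133 m
person approaches 0.8000·(0.3000+0.1333) = 0.3467 m
C+Z_d+Z_r = 0.0200+0.0000+0.0250 = 0.0450 m
S_min ≈ 0.0600+0.0133+0.3467+0.0450  ⇒  S_min = 93/200 m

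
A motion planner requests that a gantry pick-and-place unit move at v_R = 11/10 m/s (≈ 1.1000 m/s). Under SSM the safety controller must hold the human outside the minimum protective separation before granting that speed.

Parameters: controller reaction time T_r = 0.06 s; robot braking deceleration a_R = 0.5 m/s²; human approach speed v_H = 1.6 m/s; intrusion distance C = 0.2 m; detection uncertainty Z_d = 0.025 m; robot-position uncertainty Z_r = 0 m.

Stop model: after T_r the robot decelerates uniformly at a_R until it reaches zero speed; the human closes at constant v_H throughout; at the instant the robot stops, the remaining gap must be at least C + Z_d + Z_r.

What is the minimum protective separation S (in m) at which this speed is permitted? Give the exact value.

T_s = v_R/a_R = (11/10)/(1/2) = 2.2000 s
robot in T_r: 1.1000·0.0600 = 0.0660 m
braking distance = 1.1000²/(2·0.5000) = 1.2100 m
person approaches 1.6000·(0.0600+2.2000) = 3.6160 m
residual clearance needed = 0.2000+0.0250+0.0000 = 0.2250 m
S_min ≈ 0.0660+1.2100+3.6160+0.2250  ⇒  S_min = 5117/1000 m

S_min = 5117/1000 m = 5.1170 m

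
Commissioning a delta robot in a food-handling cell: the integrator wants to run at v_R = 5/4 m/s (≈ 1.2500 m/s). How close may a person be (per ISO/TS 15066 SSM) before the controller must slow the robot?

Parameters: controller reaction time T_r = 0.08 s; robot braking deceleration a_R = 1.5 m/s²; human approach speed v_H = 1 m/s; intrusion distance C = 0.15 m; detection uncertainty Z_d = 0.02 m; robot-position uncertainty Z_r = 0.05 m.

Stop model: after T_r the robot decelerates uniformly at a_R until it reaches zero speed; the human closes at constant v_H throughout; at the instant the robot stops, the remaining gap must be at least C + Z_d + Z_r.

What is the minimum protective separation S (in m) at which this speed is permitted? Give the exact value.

S_min = 421/240 m = 1.7542 m

stop time T_s = (5/4)/(3/2) = 0.8333 s
robot in T_r: 1.2500·0.0800 = 0.1000 m
robot under decel: 1.2500²/(2·1.5000) = 0.5208 m
person approaches 1.0000·(0.0800+0.8333) = 0.9133 m
margins: 0.1500+0.0200+0.0500 = 0.2200 m
S_min ≈ 0.1000+0.5208+0.9133+0.2200  ⇒  S_min = 421/240 m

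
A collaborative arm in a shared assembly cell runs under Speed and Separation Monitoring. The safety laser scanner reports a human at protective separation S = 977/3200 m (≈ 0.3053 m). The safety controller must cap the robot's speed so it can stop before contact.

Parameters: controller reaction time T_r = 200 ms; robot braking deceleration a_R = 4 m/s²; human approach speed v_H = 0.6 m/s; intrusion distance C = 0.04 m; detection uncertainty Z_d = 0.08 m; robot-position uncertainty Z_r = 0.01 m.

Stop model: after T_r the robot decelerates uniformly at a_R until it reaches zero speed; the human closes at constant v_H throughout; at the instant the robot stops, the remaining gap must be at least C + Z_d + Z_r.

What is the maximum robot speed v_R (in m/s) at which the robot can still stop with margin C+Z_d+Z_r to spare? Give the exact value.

at the boundary: (1/8)·v² + (7/20)·v + (-177/3200) = 0
  disc = (7/20)² − 4·(1/8)·(-177/3200) = 961/6400 ; √disc = 31/80
  v_R = (−(7/20) + 31/80) / (2·(1/8)) = 3/20 m/s
check:
T_s = v_R/a_R = (3/20)/4 = 0.0375 s
reaction-phase robot travel = 0.1500·0.2000 = 0.0300 m
robot covers 0.1500·0.0375 − ½·4.0000·0.0375² = 0.0028 m while stopping
human over T_r+T_s: 0.6000·(0.2000+0.0375) = 0.1425 m
residual clearance needed = 0.0400+0.0800+0.0100 = 0.1300 m
sum ≈ 0.0300+0.0028+0.1425+0.1300 ≈ 0.3053 m = S ✓

v_R_max = 3/20 m/s = 0.1500 m/s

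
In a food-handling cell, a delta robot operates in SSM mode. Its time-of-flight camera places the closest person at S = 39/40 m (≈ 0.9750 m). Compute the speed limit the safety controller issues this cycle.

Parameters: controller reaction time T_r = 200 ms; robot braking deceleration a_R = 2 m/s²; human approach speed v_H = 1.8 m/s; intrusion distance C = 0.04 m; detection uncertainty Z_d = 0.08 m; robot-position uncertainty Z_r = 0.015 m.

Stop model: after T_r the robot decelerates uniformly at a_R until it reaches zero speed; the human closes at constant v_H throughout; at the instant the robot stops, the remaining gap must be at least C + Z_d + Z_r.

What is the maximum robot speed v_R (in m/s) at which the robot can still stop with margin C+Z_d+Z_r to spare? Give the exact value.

v_R_max = 2/5 m/s = 0.4000 m/s

at the boundary: (1/4)·v² + (11/10)·v + (-12/25) = 0
  disc = (11/10)² − 4·(1/4)·(-12/25) = 169/100 ; √disc = 13/10
  v_R = (−(11/10) + 13/10) / (2·(1/4)) = 2/5 m/s
check:
T_s = v_R/a_R = (2/5)/2 = 0.2000 s
robot covers v_R·T_r = 0.4000·0.2000 = 0.0800 m before braking
robot covers 0.4000·0.2000 − ½·2.0000·0.2000² = 0.0400 m while stopping
person approaches 1.8000·(0.2000+0.2000) = 0.7200 m
residual clearance needed = 0.0400+0.0800+0.0150 = 0.1350 m
sum ≈ 0.0800+0.0400+0.7200+0.1350 ≈ 0.9750 m = S ✓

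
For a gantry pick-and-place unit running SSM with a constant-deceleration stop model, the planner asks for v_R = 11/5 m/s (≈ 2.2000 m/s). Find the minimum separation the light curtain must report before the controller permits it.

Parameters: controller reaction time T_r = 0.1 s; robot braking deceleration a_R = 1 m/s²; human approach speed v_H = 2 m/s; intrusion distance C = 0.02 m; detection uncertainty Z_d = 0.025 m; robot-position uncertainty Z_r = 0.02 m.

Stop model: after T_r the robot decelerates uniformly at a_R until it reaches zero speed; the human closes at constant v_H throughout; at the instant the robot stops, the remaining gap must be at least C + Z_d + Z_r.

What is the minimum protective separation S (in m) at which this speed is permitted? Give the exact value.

S_min = 1461/200 m = 7.3050 m

stop time T_s = (11/5)/1 = 2.2000 s
robot covers v_R·T_r = 2.2000·0.1000 = 0.2200 m before braking
braking distance = 2.2000²/(2·1.0000) = 2.4200 m
human over T_r+T_s: 2.0000·(0.1000+2.2000) = 4.6000 m
margins: 0.0200+0.0250+0.0200 = 0.0650 m
S_min ≈ 0.2200+2.4200+4.6000+0.0650  ⇒  S_min = 1461/200 m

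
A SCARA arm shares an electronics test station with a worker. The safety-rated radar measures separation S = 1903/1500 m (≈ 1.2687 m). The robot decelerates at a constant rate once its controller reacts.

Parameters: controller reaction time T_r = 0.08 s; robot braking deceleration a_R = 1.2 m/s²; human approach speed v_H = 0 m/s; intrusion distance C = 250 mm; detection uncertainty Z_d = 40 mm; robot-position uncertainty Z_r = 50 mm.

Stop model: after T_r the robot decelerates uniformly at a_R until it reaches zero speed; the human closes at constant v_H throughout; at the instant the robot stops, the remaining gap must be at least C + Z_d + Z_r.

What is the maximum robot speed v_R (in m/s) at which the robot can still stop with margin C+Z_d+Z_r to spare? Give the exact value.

v_R_max = 7/5 m/s = 1.4000 m/s

at the boundary: (5/12)·v² + (2/25)·v + (-1393/1500) = 0
  disc = (2/25)² − 4·(5/12)·(-1393/1500) = 34969/22500 ; √disc = 187/150
  v_R = (−(2/25) + 187/150) / (2·(5/12)) = 7/5 m/s
check:
stop time T_s = (7/5)/(6/5) = 1.1667 s
reaction-phase robot travel = 1.4000·0.0800 = 0.1120 m
robot under decel: 1.4000²/(2·1.2000) = 0.8167 m
human over T_r+T_s: 0.0000·(0.0800+1.1667) = 0.0000 m
residual clearance needed = 0.2500+0.0400+0.0500 = 0.3400 m
sum ≈ 0.1120+0.8167+0.0000+0.3400 ≈ 1.2687 m = S ✓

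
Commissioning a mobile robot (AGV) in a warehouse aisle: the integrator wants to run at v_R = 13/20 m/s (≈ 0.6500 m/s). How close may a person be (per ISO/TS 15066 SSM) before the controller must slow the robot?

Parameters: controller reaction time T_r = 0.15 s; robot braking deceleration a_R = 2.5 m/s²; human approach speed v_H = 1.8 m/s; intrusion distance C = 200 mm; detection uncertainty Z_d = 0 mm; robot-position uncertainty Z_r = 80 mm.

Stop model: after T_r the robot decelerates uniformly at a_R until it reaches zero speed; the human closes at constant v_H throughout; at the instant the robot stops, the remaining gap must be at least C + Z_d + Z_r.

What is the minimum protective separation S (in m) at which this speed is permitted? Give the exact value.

T_s = v_R/a_R = (13/20)/(5/2) = 0.2600 s
robot covers v_R·T_r = 0.6500·0.1500 = 0.0975 m before braking
braking distance = 0.6500²/(2·2.5000) = 0.0845 m
person approaches 1.8000·(0.1500+0.2600) = 0.7380 m
C+Z_d+Z_r = 0.2000+0.0000+0.0800 = 0.2800 m
S_min ≈ 0.0975+0.0845+0.7380+0.2800  ⇒  S_min = 6/5 m

S_min = 6/5 m = 1.2000 m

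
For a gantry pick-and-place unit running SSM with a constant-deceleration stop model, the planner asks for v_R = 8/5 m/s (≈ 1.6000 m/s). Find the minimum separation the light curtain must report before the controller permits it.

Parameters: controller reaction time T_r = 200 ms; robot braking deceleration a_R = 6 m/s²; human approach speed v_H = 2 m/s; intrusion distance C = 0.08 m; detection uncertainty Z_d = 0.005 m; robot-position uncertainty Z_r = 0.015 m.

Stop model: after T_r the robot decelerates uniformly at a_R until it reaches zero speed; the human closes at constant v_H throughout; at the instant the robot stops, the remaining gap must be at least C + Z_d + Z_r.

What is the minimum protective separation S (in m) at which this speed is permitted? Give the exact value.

S_min = 47/30 m = 1.5667 m

T_s = v_R/a_R = (8/5)/6 = 0.2667 s
reaction-phase robot travel = 1.6000·0.2000 = 0.3200 m
braking distance = 1.6000²/(2·6.0000) = 0.2133 m
person approaches 2.0000·(0.2000+0.2667) = 0.9333 m
C+Z_d+Z_r = 0.0800+0.0050+0.0150 = 0.1000 m
S_min ≈ 0.3200+0.2133+0.9333+0.1000  ⇒  S_min = 47/30 m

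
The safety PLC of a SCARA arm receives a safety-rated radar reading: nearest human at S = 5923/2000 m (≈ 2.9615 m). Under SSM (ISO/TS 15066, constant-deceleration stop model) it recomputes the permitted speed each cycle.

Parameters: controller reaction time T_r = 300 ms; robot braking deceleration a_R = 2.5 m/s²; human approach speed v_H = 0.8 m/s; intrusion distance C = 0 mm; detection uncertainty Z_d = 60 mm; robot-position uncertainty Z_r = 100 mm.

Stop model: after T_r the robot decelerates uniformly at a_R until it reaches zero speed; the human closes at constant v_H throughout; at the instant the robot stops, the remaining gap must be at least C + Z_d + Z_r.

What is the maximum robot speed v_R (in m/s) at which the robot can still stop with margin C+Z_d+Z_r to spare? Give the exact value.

at the boundary: (1/5)·v² + (31/50)·v + (-5123/2000) = 0
  disc = (31/50)² − 4·(1/5)·(-5123/2000) = 1521/625 ; √disc = 39/25
  v_R = (−(31/50) + 39/25) / (2·(1/5)) = 47/20 m/s
check:
braking lasts T_s = (47/20)/(5/2) = 0.9400 s
robot in T_r: 2.3500·0.3000 = 0.7050 m
robot covers 2.3500·0.9400 − ½·2.5000·0.9400² = 1.1045 m while stopping
human closes 0.8000·1.2400 = 0.9920 m
margins: 0.0000+0.0600+0.1000 = 0.1600 m
sum ≈ 0.7050+1.1045+0.9920+0.1600 ≈ 2.9615 m = S ✓

v_R_max = 47/20 m/s = 2.3500 m/s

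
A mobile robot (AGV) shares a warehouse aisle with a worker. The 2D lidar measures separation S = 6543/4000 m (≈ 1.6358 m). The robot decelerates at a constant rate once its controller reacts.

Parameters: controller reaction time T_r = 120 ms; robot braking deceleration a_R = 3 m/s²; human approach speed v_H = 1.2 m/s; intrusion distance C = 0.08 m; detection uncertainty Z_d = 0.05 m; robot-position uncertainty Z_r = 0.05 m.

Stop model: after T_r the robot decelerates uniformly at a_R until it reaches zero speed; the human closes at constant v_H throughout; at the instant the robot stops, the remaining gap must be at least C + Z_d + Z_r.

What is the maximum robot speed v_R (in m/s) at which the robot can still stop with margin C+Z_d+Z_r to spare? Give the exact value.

v_R_max = 33/20 m/s = 1.6500 m/s

at the boundary: (1/6)·v² + (13/25)·v + (-5247/4000) = 0
  disc = (13/25)² − 4·(1/6)·(-5247/4000) = 11449/10000 ; √disc = 107/100
  v_R = (−(13/25) + 107/100) / (2·(1/6)) = 33/20 m/s
check:
T_s = v_R/a_R = (33/20)/3 = 0.5500 s
robot covers v_R·T_r = 1.6500·0.1200 = 0.1980 m before braking
robot under decel: 1.6500²/(2·3.0000) = 0.4537 m
person approaches 1.2000·(0.1200+0.5500) = 0.8040 m
margins: 0.0800+0.0500+0.0500 = 0.1800 m
sum ≈ 0.1980+0.4537+0.8040+0.1800 ≈ 1.6358 m = S ✓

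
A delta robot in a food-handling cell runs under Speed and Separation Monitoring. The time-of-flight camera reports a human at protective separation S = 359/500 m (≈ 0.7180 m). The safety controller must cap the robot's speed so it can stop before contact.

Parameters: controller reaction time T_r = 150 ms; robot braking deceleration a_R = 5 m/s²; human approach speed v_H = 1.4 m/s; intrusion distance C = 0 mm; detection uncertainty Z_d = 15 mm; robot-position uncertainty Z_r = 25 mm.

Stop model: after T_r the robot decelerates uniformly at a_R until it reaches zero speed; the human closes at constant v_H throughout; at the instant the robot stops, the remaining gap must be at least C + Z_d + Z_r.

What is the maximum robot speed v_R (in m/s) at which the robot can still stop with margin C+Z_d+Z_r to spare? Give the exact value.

quadratic (1/10)·v² + (43/100)·v + (-117/250) = 0
  disc = (43/100)² − 4·(1/10)·(-117/250) = 3721/10000 ; √disc = 61/100
  v_R = (−(43/100) + 61/100) / (2·(1/10)) = 9/10 m/s
check:
T_s = v_R/a_R = (9/10)/5 = 0.1800 s
robot covers v_R·T_r = 0.9000·0.1500 = 0.1350 m before braking
robot covers 0.9000·0.1800 − ½·5.0000·0.1800² = 0.0810 m while stopping
person approaches 1.4000·(0.1500+0.1800) = 0.4620 m
margins: 0.0000+0.0150+0.0250 = 0.0400 m
sum ≈ 0.1350+0.0810+0.4620+0.0400 ≈ 0.7180 m = S ✓

v_R_max = 9/10 m/s = 0.9000 m/s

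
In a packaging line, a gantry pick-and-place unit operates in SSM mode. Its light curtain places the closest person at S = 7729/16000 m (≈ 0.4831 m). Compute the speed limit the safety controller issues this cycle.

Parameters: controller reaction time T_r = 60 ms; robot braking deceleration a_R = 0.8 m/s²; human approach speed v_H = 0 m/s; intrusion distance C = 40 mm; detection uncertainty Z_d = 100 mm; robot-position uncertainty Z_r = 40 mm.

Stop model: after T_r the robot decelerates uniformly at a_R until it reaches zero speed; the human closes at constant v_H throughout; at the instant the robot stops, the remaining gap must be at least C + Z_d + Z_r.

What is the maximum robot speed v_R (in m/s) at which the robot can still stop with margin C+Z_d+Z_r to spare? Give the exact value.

quadratic (5/8)·v² + (3/50)·v + (-4849/16000) = 0
  disc = (3/50)² − 4·(5/8)·(-4849/16000) = 121801/160000 ; √disc = 349/400
  v_R = (−(3/50) + 349/400) / (2·(5/8)) = 13/20 m/s
check:
stop time T_s = (13/20)/(4/5) = 0.8125 s
robot covers v_R·T_r = 0.6500·0.0600 = 0.0390 m before braking
braking distance = 0.6500²/(2·0.8000) = 0.2641 m
human closes 0.0000·0.8725 = 0.0000 m
margins: 0.0400+0.1000+0.0400 = 0.1800 m
sum ≈ 0.0390+0.2641+0.0000+0.1800 ≈ 0.4831 m = S ✓

v_R_max = 13/20 m/s = 0.6500 m/s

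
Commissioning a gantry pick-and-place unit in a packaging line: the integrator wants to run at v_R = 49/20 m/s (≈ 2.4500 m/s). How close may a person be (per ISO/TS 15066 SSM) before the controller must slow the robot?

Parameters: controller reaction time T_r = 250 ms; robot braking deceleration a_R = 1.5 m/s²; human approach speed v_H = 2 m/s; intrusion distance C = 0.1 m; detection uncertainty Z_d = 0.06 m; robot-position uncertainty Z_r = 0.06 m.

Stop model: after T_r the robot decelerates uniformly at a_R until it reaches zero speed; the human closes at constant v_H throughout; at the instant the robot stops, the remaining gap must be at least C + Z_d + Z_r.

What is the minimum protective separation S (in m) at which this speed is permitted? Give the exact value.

S_min = 33/5 m = 6.6000 m

T_s = v_R/a_R = (49/20)/(3/2) = 1.6333 s
robot covers v_R·T_r = 2.4500·0.2500 = 0.6125 m before braking
robot covers 2.4500·1.6333 − ½·1.5000·1.6333² = 2.0008 m while stopping
human over T_r+T_s: 2.0000·(0.2500+1.6333) = 3.7667 m
margins: 0.1000+0.0600+0.0600 = 0.2200 m
S_min ≈ 0.6125+2.0008+3.7667+0.2200  ⇒  S_min = 33/5 m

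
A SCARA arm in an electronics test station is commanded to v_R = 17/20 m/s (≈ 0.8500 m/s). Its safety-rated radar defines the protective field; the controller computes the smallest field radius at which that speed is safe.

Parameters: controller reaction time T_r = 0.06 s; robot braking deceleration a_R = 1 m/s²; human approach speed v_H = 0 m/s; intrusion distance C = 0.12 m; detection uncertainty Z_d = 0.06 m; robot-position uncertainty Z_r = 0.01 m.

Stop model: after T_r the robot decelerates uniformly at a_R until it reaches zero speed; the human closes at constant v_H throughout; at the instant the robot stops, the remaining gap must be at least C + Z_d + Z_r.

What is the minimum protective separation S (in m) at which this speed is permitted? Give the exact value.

braking lasts T_s = (17/20)/1 = 0.8500 s
robot covers v_R·T_r = 0.8500·0.0600 = 0.0510 m before braking
braking distance = 0.8500²/(2·1.0000) = 0.3613 m
person approaches 0.0000·(0.0600+0.8500) = 0.0000 m
margins: 0.1200+0.0600+0.0100 = 0.1900 m
S_min ≈ 0.0510+0.3613+0.0000+0.1900  ⇒  S_min = 2409/4000 m

S_min = 2409/4000 m = 0.6022 m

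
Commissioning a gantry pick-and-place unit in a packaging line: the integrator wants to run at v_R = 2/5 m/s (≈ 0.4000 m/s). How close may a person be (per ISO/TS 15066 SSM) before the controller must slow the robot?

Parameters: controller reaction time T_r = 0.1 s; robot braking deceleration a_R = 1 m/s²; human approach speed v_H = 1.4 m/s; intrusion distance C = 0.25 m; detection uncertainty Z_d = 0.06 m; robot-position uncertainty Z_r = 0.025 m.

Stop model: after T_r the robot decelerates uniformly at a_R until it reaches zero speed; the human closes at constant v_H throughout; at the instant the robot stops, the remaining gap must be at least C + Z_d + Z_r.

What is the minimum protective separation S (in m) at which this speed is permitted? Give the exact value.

stop time T_s = (2/5)/1 = 0.4000 s
robot in T_r: 0.4000·0.1000 = 0.0400 m
robot under decel: 0.4000²/(2·1.0000) = 0.0800 m
human closes 1.4000·0.5000 = 0.7000 m
margins: 0.2500+0.0600+0.0250 = 0.3350 m
S_min ≈ 0.0400+0.0800+0.7000+0.3350  ⇒  S_min = 231/200 m

S_min = 231/200 m = 1.1550 m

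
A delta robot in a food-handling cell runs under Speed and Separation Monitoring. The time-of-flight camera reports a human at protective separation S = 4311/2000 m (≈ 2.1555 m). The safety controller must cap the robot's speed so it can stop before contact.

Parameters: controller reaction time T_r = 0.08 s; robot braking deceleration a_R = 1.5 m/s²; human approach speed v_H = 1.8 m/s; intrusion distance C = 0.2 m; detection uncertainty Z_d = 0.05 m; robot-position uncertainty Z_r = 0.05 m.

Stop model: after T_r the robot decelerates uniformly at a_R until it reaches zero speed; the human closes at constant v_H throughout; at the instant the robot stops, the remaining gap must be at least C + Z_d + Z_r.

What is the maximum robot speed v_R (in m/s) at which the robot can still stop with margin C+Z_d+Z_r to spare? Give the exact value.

v_R_max = 21/20 m/s = 1.0500 m/s

at the boundary: (1/3)·v² + (32/25)·v + (-3423/2000) = 0
  disc = (32/25)² − 4·(1/3)·(-3423/2000) = 9801/2500 ; √disc = 99/50
  v_R = (−(32/25) + 99/50) / (2·(1/3)) = 21/20 m/s
check:
T_s = v_R/a_R = (21/20)/(3/2) = 0.7000 s
robot covers v_R·T_r = 1.0500·0.0800 = 0.0840 m before braking
robot under decel: 1.0500²/(2·1.5000) = 0.3675 m
human over T_r+T_s: 1.8000·(0.0800+0.7000) = 1.4040 m
residual clearance needed = 0.2000+0.0500+0.0500 = 0.3000 m
sum ≈ 0.0840+0.3675+1.4040+0.3000 ≈ 2.1555 m = S ✓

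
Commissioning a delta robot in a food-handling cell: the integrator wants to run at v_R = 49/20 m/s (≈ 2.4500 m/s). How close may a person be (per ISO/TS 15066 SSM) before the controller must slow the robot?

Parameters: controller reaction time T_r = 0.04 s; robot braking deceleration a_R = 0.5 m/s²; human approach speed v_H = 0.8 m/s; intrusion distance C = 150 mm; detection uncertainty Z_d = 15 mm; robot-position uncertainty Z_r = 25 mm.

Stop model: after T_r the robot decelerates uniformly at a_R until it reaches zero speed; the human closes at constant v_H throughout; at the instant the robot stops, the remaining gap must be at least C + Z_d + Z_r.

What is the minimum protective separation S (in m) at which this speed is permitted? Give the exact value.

S_min = 4097/400 m = 10.2425 m

T_s = v_R/a_R = (49/20)/(1/2) = 4.9000 s
reaction-phase robot travel = 2.4500·0.0400 = 0.0980 m
robot under decel: 2.4500²/(2·0.5000) = 6.0025 m
human over T_r+T_s: 0.8000·(0.0400+4.9000) = 3.9520 m
margins: 0.1500+0.0150+0.0250 = 0.1900 m
S_min ≈ 0.0980+6.0025+3.9520+0.1900  ⇒  S_min = 4097/400 m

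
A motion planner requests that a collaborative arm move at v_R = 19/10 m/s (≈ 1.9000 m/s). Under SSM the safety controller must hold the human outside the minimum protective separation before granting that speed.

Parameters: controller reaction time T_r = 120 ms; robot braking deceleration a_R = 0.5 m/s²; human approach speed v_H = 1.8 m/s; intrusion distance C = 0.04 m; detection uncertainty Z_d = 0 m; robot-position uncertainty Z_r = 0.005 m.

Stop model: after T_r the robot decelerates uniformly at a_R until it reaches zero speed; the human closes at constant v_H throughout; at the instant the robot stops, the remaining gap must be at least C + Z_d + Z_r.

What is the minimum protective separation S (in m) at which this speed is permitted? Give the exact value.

stop time T_s = (19/10)/(1/2) = 3.8000 s
robot covers v_R·T_r = 1.9000·0.1200 = 0.2280 m before braking
robot covers 1.9000·3.8000 − ½·0.5000·3.8000² = 3.6100 m while stopping
person approaches 1.8000·(0.1200+3.8000) = 7.0560 m
residual clearance needed = 0.0400+0.0000+0.0050 = 0.0450 m
S_min ≈ 0.2280+3.6100+7.0560+0.0450  ⇒  S_min = 10939/1000 m

S_min = 10939/1000 m = 10.9390 m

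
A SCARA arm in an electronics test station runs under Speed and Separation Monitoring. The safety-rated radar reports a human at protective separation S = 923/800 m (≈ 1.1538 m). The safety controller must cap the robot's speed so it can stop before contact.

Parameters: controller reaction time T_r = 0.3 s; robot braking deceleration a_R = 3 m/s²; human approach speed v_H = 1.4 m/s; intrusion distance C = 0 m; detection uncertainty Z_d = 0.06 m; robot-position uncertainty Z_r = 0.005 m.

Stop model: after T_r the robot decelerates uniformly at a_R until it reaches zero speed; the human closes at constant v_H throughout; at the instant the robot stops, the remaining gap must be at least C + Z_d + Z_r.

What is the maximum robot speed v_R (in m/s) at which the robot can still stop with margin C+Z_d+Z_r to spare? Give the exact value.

v_R_max = 3/4 m/s = 0.7500 m/s

collect terms ⇒ (1/6)·v_R² + (23/30)·v_R + (-107/160) = 0
  disc = (23/30)² − 4·(1/6)·(-107/160) = 3721/3600 ; √disc = 61/60
  v_R = (−(23/30) + 61/60) / (2·(1/6)) = 3/4 m/s
check:
braking lasts T_s = (3/4)/3 = 0.2500 s
robot covers v_R·T_r = 0.7500·0.3000 = 0.2250 m before braking
braking distance = 0.7500²/(2·3.0000) = 0.0938 m
person approaches 1.4000·(0.3000+0.2500) = 0.7700 m
margins: 0.0000+0.0600+0.0050 = 0.0650 m
sum ≈ 0.2250+0.0938+0.7700+0.0650 ≈ 1.1538 m = S ✓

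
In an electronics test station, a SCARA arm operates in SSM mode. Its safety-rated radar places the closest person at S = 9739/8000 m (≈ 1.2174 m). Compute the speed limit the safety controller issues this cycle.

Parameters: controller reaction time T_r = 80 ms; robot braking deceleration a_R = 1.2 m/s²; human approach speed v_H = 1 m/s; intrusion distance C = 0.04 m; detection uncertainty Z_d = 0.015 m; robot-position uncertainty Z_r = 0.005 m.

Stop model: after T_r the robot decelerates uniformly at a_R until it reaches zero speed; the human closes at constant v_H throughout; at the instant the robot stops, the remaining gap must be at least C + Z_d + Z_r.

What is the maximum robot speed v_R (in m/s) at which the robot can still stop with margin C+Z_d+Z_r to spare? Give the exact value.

v_R_max = 17/20 m/s = 0.8500 m/s

collect terms ⇒ (5/12)·v_R² + (137/150)·v_R + (-8619/8000) = 0
  disc = (137/150)² − 4·(5/12)·(-8619/8000) = 946729/360000 ; √disc = 973/600
  v_R = (−(137/150) + 973/600) / (2·(5/12)) = 17/20 m/s
check:
T_s = v_R/a_R = (17/20)/(6/5) = 0.7083 s
reaction-phase robot travel = 0.8500·0.0800 = 0.0680 m
braking distance = 0.8500²/(2·1.2000) = 0.3010 m
human over T_r+T_s: 1.0000·(0.0800+0.7083) = 0.7883 m
margins: 0.0400+0.0150+0.0050 = 0.0600 m
sum ≈ 0.0680+0.3010+0.7883+0.0600 ≈ 1.2174 m = S ✓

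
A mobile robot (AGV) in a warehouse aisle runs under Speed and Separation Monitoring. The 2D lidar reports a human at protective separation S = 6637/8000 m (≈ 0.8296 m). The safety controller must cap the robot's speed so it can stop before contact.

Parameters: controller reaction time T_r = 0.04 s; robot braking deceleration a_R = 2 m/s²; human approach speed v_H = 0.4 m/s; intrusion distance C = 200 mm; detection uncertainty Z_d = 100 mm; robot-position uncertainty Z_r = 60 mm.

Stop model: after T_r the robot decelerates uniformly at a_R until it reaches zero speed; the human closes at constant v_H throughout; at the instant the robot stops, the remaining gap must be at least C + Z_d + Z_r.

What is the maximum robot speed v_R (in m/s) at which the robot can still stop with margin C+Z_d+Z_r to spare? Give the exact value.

v_R_max = 19/20 m/s = 0.9500 m/s

collect terms ⇒ (1/4)·v_R² + (6/25)·v_R + (-3629/8000) = 0
  disc = (6/25)² − 4·(1/4)·(-3629/8000) = 20449/40000 ; √disc = 143/200
  v_R = (−(6/25) + 143/200) / (2·(1/4)) = 19/20 m/s
check:
stop time T_s = (19/20)/2 = 0.4750 s
reaction-phase robot travel = 0.9500·0.0400 = 0.0380 m
robot under decel: 0.9500²/(2·2.0000) = 0.2256 m
human over T_r+T_s: 0.4000·(0.0400+0.4750) = 0.2060 m
C+Z_d+Z_r = 0.2000+0.1000+0.0600 = 0.3600 m
sum ≈ 0.0380+0.2256+0.2060+0.3600 ≈ 0.8296 m = S ✓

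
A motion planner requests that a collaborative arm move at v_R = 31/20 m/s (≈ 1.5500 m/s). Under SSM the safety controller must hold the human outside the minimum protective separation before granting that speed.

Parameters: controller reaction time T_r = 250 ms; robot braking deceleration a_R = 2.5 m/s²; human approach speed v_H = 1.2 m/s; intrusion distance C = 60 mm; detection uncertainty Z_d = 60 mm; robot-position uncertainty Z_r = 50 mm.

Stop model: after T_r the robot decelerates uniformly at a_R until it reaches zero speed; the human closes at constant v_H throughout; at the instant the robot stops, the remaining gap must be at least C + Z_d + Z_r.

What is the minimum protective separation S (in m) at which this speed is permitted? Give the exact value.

stop time T_s = (31/20)/(5/2) = 0.6200 s
reaction-phase robot travel = 1.5500·0.2500 = 0.3875 m
robot covers 1.5500·0.6200 − ½·2.5000·0.6200² = 0.4805 m while stopping
human closes 1.2000·0.8700 = 1.0440 m
margins: 0.0600+0.0600+0.0500 = 0.1700 m
S_min ≈ 0.3875+0.4805+1.0440+0.1700  ⇒  S_min = 1041/500 m

S_min = 1041/500 m = 2.0820 m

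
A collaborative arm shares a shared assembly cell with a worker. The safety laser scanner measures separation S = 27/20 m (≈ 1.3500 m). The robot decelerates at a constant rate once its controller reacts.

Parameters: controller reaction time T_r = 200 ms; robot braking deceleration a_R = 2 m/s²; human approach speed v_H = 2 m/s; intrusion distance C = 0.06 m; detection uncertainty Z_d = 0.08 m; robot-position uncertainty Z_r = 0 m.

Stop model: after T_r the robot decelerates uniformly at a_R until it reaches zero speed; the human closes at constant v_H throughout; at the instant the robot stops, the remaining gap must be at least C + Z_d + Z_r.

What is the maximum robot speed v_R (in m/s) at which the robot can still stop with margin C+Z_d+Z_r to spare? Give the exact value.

collect terms ⇒ (1/4)·v_R² + (6/5)·v_R + (-81/100) = 0
  disc = (6/5)² − 4·(1/4)·(-81/100) = 9/4 ; √disc = 3/2
  v_R = (−(6/5) + 3/2) / (2·(1/4)) = 3/5 m/s
check:
braking lasts T_s = (3/5)/2 = 0.3000 s
robot in T_r: 0.6000·0.2000 = 0.1200 m
robot under decel: 0.6000²/(2·2.0000) = 0.0900 m
human over T_r+T_s: 2.0000·(0.2000+0.3000) = 1.0000 m
C+Z_d+Z_r = 0.0600+0.0800+0.0000 = 0.1400 m
sum ≈ 0.1200+0.0900+1.0000+0.1400 ≈ 1.3500 m = S ✓

v_R_max = 3/5 m/s = 0.6000 m/s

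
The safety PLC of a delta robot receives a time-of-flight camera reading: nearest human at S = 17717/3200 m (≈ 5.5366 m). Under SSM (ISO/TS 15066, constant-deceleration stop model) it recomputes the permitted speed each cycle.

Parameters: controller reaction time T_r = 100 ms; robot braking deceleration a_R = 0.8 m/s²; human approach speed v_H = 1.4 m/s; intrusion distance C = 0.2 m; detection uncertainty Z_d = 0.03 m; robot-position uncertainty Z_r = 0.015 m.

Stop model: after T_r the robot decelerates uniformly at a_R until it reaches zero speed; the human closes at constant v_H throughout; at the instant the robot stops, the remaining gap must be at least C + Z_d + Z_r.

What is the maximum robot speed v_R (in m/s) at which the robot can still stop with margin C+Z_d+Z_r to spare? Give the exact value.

quadratic (5/8)·v² + (37/20)·v + (-3297/640) = 0
  disc = (37/20)² − 4·(5/8)·(-3297/640) = 104329/6400 ; √disc = 323/80
  v_R = (−(37/20) + 323/80) / (2·(5/8)) = 7/4 m/s
check:
T_s = v_R/a_R = (7/4)/(4/5) = 2.1875 s
reaction-phase robot travel = 1.7500·0.1000 = 0.1750 m
robot covers 1.7500·2.1875 − ½·0.8000·2.1875² = 1.9141 m while stopping
human closes 1.4000·2.2875 = 3.2025 m
residual clearance needed = 0.2000+0.0300+0.0150 = 0.2450 m
sum ≈ 0.1750+1.9141+3.2025+0.2450 ≈ 5.5366 m = S ✓

v_R_max = 7/4 m/s = 1.7500 m/s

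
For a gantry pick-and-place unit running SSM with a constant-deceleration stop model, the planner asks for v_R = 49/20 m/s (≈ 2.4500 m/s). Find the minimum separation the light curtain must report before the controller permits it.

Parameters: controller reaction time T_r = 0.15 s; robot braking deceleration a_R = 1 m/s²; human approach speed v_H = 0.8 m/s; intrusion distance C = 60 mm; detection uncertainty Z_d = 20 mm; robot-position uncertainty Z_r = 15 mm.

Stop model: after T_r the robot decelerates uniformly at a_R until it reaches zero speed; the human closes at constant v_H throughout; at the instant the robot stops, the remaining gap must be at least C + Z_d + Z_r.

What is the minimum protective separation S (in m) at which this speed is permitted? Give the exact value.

S_min = 887/160 m = 5.5438 m

stop time T_s = (49/20)/1 = 2.4500 s
robot in T_r: 2.4500·0.1500 = 0.3675 m
robot under decel: 2.4500²/(2·1.0000) = 3.0013 m
person approaches 0.8000·(0.1500+2.4500) = 2.0800 m
C+Z_d+Z_r = 0.0600+0.0200+0.0150 = 0.0950 m
S_min ≈ 0.3675+3.0013+2.0800+0.0950  ⇒  S_min = 887/160 m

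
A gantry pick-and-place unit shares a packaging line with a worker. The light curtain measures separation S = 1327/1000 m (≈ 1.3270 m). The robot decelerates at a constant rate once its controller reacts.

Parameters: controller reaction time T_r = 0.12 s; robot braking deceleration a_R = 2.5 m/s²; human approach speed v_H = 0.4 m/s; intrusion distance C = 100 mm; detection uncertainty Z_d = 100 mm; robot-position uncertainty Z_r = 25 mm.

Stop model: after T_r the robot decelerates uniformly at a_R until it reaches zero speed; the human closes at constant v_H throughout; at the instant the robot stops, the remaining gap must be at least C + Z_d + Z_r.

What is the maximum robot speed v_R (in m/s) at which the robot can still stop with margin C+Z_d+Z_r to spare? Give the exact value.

v_R_max = 17/10 m/s = 1.7000 m/s

collect terms ⇒ (1/5)·v_R² + (7/25)·v_R + (-527/500) = 0
  disc = (7/25)² − 4·(1/5)·(-527/500) = 576/625 ; √disc = 24/25
  v_R = (−(7/25) + 24/25) / (2·(1/5)) = 17/10 m/s
check:
braking lasts T_s = (17/10)/(5/2) = 0.6800 s
reaction-phase robot travel = 1.7000·0.1200 = 0.2040 m
braking distance = 1.7000²/(2·2.5000) = 0.5780 m
person approaches 0.4000·(0.1200+0.6800) = 0.3200 m
residual clearance needed = 0.1000+0.1000+0.0250 = 0.2250 m
sum ≈ 0.2040+0.5780+0.3200+0.2250 ≈ 1.3270 m = S ✓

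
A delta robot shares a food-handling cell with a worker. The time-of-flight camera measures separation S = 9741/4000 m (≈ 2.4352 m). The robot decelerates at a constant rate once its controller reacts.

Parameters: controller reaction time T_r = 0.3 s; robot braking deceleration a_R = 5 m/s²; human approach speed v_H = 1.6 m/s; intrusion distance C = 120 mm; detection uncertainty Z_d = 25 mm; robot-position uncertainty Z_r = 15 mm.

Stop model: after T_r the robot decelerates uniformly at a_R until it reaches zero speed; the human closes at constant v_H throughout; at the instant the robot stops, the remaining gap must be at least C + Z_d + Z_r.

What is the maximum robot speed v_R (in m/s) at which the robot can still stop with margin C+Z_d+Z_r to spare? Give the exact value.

at the boundary: (1/10)·v² + (31/50)·v + (-7181/4000) = 0
  disc = (31/50)² − 4·(1/10)·(-7181/4000) = 441/400 ; √disc = 21/20
  v_R = (−(31/50) + 21/20) / (2·(1/10)) = 43/20 m/s
check:
T_s = v_R/a_R = (43/20)/5 = 0.4300 s
robot in T_r: 2.1500·0.3000 = 0.6450 m
robot under decel: 2.1500²/(2·5.0000) = 0.4622 m
human closes 1.6000·0.7300 = 1.1680 m
C+Z_d+Z_r = 0.1200+0.0250+0.0150 = 0.1600 m
sum ≈ 0.6450+0.4622+1.1680+0.1600 ≈ 2.4352 m = S ✓

v_R_max = 43/20 m/s = 2.1500 m/s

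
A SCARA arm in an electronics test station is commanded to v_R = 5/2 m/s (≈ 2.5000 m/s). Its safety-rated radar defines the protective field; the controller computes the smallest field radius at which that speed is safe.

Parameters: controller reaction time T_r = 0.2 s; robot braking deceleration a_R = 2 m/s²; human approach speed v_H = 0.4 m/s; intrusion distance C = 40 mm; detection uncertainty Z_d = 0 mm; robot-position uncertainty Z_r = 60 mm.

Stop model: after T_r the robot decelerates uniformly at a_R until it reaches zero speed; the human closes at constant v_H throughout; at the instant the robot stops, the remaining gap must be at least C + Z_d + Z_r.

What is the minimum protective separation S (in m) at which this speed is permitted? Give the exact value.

S_min = 1097/400 m = 2.7425 m

braking lasts T_s = (5/2)/2 = 1.2500 s
robot covers v_R·T_r = 2.5000·0.2000 = 0.5000 m before braking
braking distance = 2.5000²/(2·2.0000) = 1.5625 m
human over T_r+T_s: 0.4000·(0.2000+1.2500) = 0.5800 m
C+Z_d+Z_r = 0.0400+0.0000+0.0600 = 0.1000 m
S_min ≈ 0.5000+1.5625+0.5800+0.1000  ⇒  S_min = 1097/400 m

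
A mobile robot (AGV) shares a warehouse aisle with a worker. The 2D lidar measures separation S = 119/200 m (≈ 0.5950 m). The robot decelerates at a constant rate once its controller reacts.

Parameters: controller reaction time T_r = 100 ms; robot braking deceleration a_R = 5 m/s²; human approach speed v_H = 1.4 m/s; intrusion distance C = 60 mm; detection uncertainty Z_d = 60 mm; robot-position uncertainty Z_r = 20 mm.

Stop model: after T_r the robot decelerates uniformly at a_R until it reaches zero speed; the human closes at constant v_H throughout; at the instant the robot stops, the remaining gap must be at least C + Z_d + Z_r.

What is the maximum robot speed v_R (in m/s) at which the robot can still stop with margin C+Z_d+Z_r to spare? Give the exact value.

quadratic (1/10)·v² + (19/50)·v + (-63/200) = 0
  disc = (19/50)² − 4·(1/10)·(-63/200) = 169/625 ; √disc = 13/25
  v_R = (−(19/50) + 13/25) / (2·(1/10)) = 7/10 m/s
check:
T_s = v_R/a_R = (7/10)/5 = 0.1400 s
reaction-phase robot travel = 0.7000·0.1000 = 0.0700 m
robot under decel: 0.7000²/(2·5.0000) = 0.0490 m
person approaches 1.4000·(0.1000+0.1400) = 0.3360 m
residual clearance needed = 0.0600+0.0600+0.0200 = 0.1400 m
sum ≈ 0.0700+0.0490+0.3360+0.1400 ≈ 0.5950 m = S ✓

v_R_max = 7/10 m/s = 0.7000 m/s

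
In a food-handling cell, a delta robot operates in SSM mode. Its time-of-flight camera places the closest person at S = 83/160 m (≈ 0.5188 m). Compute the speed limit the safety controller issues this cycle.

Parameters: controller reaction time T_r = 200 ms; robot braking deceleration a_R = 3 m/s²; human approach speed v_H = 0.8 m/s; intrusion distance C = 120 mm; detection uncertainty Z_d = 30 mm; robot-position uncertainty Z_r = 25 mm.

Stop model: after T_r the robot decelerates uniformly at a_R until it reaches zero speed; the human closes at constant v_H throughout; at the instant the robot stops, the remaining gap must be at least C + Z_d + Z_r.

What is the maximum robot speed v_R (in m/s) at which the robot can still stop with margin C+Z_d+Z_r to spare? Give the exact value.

collect terms ⇒ (1/6)·v_R² + (7/15)·v_R + (-147/800) = 0
  disc = (7/15)² − 4·(1/6)·(-147/800) = 49/144 ; √disc = 7/12
  v_R = (−(7/15) + 7/12) / (2·(1/6)) = 7/20 m/s
check:
stop time T_s = (7/20)/3 = 0.1167 s
robot covers v_R·T_r = 0.3500·0.2000 = 0.0700 m before braking
robot covers 0.3500·0.1167 − ½·3.0000·0.1167² = 0.0204 m while stopping
person approaches 0.8000·(0.2000+0.1167) = 0.2533 m
residual clearance needed = 0.1200+0.0300+0.0250 = 0.1750 m
sum ≈ 0.0700+0.0204+0.2533+0.1750 ≈ 0.5188 m = S ✓

v_R_max = 7/20 m/s = 0.3500 m/s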